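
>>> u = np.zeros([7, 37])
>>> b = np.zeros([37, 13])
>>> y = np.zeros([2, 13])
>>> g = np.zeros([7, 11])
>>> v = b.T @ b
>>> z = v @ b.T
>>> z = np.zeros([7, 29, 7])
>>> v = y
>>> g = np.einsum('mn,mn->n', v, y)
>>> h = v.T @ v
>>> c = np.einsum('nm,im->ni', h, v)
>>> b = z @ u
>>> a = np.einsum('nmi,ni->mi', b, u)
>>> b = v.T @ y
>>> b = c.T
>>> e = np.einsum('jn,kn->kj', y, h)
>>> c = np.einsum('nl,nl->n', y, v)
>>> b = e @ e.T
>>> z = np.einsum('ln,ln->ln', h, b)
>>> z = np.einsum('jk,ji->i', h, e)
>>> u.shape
(7, 37)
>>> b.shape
(13, 13)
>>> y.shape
(2, 13)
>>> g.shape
(13,)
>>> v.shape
(2, 13)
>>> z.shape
(2,)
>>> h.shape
(13, 13)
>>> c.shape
(2,)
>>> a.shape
(29, 37)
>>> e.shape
(13, 2)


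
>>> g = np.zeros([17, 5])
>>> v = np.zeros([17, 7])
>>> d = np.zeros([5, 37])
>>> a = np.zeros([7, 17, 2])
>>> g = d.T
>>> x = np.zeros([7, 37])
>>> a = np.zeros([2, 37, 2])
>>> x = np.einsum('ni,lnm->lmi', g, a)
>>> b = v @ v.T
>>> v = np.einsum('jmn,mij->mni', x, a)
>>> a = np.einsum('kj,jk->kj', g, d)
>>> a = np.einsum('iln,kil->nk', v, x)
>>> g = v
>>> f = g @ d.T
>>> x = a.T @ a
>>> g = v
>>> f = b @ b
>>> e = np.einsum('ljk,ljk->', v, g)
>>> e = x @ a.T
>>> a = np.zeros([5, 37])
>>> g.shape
(2, 5, 37)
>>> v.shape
(2, 5, 37)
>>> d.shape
(5, 37)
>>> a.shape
(5, 37)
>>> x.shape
(2, 2)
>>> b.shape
(17, 17)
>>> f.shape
(17, 17)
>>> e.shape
(2, 37)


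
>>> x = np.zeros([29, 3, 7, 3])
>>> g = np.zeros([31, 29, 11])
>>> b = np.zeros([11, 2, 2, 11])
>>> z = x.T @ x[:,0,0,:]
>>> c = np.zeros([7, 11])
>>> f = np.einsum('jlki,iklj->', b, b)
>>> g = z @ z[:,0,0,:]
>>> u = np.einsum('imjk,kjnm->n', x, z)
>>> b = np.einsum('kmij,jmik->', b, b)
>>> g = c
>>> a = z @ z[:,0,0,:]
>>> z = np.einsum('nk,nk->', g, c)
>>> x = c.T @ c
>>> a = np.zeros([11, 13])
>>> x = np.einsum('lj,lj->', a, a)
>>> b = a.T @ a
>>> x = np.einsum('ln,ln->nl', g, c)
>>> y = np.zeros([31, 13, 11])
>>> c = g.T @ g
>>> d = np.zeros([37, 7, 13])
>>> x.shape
(11, 7)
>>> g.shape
(7, 11)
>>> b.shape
(13, 13)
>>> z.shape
()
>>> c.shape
(11, 11)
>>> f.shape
()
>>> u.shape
(3,)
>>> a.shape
(11, 13)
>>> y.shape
(31, 13, 11)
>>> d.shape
(37, 7, 13)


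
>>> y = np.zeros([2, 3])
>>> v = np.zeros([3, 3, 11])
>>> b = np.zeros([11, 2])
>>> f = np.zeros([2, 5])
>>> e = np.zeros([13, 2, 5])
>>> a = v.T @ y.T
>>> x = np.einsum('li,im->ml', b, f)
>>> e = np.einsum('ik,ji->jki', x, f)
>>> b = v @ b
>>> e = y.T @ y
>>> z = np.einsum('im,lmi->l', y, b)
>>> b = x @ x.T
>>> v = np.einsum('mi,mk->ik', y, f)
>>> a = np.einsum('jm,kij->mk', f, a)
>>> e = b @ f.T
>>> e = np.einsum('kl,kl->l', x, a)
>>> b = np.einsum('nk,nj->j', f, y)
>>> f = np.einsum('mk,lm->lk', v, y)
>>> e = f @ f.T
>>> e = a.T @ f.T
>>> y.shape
(2, 3)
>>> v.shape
(3, 5)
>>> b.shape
(3,)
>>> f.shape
(2, 5)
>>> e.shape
(11, 2)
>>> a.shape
(5, 11)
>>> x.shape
(5, 11)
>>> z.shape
(3,)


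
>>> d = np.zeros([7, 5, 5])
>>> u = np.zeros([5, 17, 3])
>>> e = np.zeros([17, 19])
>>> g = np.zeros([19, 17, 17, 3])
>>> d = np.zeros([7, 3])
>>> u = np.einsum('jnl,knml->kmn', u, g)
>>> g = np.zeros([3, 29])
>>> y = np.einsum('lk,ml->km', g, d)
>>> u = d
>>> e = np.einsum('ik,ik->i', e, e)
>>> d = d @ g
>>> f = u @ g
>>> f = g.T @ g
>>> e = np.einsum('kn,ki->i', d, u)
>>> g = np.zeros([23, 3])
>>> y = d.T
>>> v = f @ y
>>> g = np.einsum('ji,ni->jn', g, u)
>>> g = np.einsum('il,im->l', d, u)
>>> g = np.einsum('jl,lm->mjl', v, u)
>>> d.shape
(7, 29)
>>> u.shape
(7, 3)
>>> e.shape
(3,)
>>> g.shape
(3, 29, 7)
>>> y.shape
(29, 7)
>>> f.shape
(29, 29)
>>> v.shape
(29, 7)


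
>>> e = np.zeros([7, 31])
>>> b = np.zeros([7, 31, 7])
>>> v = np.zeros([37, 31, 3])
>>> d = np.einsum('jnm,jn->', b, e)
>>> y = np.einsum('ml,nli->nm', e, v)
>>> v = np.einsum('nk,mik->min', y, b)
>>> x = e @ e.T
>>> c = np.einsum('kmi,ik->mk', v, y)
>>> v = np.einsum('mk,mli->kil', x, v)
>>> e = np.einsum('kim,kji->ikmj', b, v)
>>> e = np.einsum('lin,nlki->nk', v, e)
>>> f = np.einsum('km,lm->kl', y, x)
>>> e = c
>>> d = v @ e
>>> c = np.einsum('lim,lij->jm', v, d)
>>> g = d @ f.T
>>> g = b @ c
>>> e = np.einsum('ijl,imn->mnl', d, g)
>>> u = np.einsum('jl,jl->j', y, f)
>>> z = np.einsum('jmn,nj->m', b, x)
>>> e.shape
(31, 31, 7)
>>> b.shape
(7, 31, 7)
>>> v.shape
(7, 37, 31)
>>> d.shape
(7, 37, 7)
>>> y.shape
(37, 7)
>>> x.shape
(7, 7)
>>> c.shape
(7, 31)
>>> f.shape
(37, 7)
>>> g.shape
(7, 31, 31)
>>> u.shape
(37,)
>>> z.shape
(31,)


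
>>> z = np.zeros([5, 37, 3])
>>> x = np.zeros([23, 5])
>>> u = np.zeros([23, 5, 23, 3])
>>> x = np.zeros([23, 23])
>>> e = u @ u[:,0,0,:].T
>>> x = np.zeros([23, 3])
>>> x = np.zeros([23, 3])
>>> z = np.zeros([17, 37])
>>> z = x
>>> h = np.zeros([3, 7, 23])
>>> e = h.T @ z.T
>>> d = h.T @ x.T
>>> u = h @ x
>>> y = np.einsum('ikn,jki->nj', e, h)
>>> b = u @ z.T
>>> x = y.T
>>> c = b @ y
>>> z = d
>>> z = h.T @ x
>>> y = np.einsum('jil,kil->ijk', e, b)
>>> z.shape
(23, 7, 23)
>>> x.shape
(3, 23)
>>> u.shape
(3, 7, 3)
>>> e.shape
(23, 7, 23)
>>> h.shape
(3, 7, 23)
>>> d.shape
(23, 7, 23)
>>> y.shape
(7, 23, 3)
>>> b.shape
(3, 7, 23)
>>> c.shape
(3, 7, 3)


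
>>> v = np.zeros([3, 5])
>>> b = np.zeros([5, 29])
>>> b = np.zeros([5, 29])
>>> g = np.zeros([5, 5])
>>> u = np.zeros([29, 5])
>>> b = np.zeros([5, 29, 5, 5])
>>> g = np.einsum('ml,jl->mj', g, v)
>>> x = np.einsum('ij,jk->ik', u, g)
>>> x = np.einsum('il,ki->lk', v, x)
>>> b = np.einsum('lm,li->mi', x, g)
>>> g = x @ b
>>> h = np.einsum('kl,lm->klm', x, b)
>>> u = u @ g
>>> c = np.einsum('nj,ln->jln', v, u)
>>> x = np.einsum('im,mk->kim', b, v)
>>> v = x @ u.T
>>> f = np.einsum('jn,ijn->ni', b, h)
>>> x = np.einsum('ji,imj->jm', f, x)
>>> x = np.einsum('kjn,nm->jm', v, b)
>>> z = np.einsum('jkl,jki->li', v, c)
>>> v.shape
(5, 29, 29)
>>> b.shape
(29, 3)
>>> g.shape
(5, 3)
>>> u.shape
(29, 3)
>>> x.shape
(29, 3)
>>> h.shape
(5, 29, 3)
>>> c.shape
(5, 29, 3)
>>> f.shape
(3, 5)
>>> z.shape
(29, 3)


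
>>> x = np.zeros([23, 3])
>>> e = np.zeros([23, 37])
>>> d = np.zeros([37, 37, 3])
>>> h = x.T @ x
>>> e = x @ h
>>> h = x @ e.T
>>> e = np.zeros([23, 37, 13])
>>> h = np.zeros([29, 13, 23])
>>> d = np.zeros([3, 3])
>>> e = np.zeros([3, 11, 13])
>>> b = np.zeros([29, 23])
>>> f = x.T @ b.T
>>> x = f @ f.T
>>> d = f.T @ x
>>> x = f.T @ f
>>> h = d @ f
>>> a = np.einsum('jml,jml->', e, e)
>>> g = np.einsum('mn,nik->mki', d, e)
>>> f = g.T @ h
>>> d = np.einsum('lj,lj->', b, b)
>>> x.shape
(29, 29)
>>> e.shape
(3, 11, 13)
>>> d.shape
()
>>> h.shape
(29, 29)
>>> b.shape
(29, 23)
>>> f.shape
(11, 13, 29)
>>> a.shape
()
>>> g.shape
(29, 13, 11)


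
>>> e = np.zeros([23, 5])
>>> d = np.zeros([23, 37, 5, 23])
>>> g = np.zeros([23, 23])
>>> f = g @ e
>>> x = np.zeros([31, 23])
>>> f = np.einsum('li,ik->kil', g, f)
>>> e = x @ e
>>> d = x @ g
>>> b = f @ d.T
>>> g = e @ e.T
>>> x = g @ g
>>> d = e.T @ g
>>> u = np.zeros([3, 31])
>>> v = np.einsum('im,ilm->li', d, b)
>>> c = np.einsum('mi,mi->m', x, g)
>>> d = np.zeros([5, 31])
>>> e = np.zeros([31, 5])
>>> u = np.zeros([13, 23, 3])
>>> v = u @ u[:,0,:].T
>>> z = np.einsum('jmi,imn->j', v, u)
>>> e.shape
(31, 5)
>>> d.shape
(5, 31)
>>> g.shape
(31, 31)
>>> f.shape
(5, 23, 23)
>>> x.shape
(31, 31)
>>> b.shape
(5, 23, 31)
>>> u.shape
(13, 23, 3)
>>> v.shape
(13, 23, 13)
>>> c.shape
(31,)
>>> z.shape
(13,)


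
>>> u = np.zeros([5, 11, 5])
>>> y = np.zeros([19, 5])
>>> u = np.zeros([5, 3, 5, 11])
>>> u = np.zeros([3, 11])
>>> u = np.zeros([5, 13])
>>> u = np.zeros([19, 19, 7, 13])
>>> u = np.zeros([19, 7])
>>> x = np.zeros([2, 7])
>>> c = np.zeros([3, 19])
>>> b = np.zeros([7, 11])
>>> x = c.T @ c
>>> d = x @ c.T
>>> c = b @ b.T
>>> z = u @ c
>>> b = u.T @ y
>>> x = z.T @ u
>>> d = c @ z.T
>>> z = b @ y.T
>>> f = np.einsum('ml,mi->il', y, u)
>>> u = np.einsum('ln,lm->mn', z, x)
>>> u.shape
(7, 19)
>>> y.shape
(19, 5)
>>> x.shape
(7, 7)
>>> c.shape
(7, 7)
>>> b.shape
(7, 5)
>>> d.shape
(7, 19)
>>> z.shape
(7, 19)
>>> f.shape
(7, 5)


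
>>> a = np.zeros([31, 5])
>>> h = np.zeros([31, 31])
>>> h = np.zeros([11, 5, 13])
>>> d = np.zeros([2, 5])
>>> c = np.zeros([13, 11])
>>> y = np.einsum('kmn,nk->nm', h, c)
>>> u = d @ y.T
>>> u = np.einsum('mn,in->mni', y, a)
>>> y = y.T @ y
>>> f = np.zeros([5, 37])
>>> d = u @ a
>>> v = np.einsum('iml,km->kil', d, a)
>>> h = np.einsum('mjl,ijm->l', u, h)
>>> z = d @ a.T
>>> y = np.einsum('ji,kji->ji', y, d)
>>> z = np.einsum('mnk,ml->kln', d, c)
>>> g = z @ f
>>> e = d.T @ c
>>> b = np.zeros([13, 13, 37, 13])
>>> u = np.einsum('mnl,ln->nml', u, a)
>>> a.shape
(31, 5)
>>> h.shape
(31,)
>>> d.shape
(13, 5, 5)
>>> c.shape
(13, 11)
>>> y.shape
(5, 5)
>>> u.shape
(5, 13, 31)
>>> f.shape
(5, 37)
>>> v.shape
(31, 13, 5)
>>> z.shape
(5, 11, 5)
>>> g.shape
(5, 11, 37)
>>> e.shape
(5, 5, 11)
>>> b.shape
(13, 13, 37, 13)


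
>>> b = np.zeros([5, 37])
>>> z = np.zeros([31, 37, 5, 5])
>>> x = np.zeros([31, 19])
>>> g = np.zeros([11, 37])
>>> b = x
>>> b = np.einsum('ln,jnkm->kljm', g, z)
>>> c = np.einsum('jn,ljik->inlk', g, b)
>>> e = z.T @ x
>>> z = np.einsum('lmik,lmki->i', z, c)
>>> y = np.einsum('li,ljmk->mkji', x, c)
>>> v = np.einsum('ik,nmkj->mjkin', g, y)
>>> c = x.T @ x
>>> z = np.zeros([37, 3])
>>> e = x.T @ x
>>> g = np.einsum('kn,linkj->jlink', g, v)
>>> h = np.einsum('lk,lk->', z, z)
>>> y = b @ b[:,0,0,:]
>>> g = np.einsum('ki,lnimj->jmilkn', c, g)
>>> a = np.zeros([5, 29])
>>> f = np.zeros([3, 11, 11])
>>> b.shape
(5, 11, 31, 5)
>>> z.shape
(37, 3)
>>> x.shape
(31, 19)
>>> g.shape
(11, 37, 19, 5, 19, 5)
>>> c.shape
(19, 19)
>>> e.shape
(19, 19)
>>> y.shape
(5, 11, 31, 5)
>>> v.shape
(5, 19, 37, 11, 5)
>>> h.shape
()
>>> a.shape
(5, 29)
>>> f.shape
(3, 11, 11)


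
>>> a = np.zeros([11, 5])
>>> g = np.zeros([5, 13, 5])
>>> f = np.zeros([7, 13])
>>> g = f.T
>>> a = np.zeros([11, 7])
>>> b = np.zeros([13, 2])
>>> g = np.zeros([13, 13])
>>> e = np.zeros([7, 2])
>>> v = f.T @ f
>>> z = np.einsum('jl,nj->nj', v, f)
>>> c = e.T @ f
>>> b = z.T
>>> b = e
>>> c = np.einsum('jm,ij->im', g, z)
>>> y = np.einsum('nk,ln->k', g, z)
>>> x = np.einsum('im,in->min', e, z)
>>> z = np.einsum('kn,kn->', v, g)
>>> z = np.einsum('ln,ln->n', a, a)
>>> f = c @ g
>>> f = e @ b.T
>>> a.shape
(11, 7)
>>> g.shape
(13, 13)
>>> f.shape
(7, 7)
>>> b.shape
(7, 2)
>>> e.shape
(7, 2)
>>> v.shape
(13, 13)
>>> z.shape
(7,)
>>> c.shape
(7, 13)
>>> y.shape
(13,)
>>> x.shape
(2, 7, 13)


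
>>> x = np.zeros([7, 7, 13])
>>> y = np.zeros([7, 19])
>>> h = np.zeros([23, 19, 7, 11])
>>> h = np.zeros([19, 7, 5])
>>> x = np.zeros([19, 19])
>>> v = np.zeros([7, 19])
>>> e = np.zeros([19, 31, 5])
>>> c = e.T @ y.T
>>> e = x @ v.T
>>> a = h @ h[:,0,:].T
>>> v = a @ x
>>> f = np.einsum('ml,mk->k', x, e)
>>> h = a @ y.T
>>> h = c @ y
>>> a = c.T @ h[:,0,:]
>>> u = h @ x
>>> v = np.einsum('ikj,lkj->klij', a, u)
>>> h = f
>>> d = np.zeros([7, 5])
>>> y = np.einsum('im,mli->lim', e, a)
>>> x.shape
(19, 19)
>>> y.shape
(31, 19, 7)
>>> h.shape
(7,)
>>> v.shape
(31, 5, 7, 19)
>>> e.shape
(19, 7)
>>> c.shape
(5, 31, 7)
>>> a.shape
(7, 31, 19)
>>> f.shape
(7,)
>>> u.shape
(5, 31, 19)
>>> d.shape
(7, 5)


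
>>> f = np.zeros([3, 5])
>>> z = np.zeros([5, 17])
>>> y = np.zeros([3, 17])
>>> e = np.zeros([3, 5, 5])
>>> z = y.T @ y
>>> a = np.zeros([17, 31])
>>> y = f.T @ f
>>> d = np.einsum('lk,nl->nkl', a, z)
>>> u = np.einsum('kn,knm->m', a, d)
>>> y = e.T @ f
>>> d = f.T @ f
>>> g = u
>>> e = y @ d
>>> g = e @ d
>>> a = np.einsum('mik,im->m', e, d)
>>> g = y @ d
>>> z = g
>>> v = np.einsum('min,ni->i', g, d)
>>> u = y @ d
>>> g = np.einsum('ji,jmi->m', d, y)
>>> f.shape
(3, 5)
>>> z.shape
(5, 5, 5)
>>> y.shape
(5, 5, 5)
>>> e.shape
(5, 5, 5)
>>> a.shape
(5,)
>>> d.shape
(5, 5)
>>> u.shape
(5, 5, 5)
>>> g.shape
(5,)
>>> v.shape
(5,)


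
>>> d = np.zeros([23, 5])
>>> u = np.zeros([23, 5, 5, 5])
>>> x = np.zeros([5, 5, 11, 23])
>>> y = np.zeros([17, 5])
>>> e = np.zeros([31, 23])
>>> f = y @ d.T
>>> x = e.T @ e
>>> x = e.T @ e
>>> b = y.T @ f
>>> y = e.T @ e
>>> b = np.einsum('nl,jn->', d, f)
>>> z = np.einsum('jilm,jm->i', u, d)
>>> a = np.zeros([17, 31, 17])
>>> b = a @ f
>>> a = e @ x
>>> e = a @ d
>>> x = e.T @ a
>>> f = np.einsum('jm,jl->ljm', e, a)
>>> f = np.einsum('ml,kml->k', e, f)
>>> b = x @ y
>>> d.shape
(23, 5)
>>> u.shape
(23, 5, 5, 5)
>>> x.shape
(5, 23)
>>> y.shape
(23, 23)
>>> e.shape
(31, 5)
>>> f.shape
(23,)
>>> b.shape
(5, 23)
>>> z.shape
(5,)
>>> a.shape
(31, 23)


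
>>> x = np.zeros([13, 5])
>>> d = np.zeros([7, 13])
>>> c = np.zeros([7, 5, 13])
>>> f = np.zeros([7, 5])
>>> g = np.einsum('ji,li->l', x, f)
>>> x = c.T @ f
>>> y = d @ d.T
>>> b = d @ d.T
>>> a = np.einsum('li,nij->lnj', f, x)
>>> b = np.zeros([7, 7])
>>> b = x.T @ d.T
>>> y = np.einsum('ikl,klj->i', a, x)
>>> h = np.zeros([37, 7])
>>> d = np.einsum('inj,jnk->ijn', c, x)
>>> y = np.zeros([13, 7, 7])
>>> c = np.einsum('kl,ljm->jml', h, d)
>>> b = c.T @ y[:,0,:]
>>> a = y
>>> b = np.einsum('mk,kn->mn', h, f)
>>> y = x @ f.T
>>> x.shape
(13, 5, 5)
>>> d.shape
(7, 13, 5)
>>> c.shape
(13, 5, 7)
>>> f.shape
(7, 5)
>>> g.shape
(7,)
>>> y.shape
(13, 5, 7)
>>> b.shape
(37, 5)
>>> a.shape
(13, 7, 7)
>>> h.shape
(37, 7)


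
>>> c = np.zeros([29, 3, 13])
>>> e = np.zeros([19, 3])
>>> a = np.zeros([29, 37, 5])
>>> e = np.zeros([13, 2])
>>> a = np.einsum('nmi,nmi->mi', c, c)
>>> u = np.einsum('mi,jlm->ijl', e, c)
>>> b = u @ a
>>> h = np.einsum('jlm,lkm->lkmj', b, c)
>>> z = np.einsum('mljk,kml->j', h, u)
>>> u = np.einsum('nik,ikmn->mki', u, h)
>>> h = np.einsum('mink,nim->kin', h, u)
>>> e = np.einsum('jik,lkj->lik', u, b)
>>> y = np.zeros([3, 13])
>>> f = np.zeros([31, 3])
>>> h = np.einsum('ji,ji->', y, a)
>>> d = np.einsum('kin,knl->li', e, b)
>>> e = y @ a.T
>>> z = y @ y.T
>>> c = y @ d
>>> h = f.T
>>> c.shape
(3, 3)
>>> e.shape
(3, 3)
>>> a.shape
(3, 13)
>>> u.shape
(13, 3, 29)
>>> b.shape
(2, 29, 13)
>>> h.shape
(3, 31)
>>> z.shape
(3, 3)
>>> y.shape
(3, 13)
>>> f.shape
(31, 3)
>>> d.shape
(13, 3)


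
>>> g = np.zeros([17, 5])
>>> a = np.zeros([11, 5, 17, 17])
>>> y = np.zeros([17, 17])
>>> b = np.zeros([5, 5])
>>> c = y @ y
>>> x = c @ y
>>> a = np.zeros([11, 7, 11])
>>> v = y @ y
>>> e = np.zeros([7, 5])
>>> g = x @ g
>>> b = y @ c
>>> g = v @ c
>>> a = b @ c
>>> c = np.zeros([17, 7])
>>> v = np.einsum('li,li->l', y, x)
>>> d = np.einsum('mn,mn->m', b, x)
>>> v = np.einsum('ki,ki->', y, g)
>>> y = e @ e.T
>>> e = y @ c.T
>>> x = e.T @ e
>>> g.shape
(17, 17)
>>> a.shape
(17, 17)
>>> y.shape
(7, 7)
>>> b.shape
(17, 17)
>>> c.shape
(17, 7)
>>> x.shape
(17, 17)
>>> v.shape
()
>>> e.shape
(7, 17)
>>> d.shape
(17,)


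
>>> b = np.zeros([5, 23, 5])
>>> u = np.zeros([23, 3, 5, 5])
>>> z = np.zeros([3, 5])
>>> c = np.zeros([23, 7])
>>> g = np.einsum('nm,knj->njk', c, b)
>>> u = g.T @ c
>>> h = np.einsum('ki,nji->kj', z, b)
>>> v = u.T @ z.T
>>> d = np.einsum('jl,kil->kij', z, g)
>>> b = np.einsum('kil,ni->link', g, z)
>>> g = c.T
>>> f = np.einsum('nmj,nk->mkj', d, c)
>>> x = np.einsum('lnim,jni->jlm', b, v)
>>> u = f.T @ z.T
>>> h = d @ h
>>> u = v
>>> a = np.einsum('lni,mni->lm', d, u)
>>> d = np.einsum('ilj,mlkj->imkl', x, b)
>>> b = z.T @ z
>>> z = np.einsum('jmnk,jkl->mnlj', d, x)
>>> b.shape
(5, 5)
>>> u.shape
(7, 5, 3)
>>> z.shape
(5, 3, 23, 7)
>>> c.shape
(23, 7)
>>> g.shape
(7, 23)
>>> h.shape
(23, 5, 23)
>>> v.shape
(7, 5, 3)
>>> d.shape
(7, 5, 3, 5)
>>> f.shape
(5, 7, 3)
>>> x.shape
(7, 5, 23)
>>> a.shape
(23, 7)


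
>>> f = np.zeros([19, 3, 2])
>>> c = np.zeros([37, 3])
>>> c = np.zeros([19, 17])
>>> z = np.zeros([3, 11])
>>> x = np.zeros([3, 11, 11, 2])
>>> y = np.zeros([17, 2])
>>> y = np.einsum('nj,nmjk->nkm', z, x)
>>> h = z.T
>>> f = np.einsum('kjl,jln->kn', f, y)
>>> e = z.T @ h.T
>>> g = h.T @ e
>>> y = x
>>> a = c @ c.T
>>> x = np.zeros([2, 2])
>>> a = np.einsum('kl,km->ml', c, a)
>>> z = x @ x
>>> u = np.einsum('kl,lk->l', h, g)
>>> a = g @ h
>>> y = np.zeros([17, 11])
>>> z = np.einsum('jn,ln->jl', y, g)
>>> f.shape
(19, 11)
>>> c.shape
(19, 17)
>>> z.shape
(17, 3)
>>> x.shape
(2, 2)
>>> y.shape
(17, 11)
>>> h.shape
(11, 3)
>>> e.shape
(11, 11)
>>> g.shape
(3, 11)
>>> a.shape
(3, 3)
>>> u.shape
(3,)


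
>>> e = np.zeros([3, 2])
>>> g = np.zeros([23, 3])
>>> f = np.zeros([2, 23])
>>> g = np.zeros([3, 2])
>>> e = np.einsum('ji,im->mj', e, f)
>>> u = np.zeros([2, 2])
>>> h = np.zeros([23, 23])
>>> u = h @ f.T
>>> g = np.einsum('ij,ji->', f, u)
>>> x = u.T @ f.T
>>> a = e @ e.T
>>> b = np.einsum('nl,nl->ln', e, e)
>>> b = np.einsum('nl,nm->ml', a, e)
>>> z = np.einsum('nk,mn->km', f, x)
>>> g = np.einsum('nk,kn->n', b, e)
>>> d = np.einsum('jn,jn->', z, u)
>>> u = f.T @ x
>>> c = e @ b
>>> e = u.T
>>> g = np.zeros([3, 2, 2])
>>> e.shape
(2, 23)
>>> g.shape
(3, 2, 2)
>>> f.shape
(2, 23)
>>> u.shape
(23, 2)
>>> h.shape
(23, 23)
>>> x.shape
(2, 2)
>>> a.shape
(23, 23)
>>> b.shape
(3, 23)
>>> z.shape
(23, 2)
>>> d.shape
()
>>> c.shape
(23, 23)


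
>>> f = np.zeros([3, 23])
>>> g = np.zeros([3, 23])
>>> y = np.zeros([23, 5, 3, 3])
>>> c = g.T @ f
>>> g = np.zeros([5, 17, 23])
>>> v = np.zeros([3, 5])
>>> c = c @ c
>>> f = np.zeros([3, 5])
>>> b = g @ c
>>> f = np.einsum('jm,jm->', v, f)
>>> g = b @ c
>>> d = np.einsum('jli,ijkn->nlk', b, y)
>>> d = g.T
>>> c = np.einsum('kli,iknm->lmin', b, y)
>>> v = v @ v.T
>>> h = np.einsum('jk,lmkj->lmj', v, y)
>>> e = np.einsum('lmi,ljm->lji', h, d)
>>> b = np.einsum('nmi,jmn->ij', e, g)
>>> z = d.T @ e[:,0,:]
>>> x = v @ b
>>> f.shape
()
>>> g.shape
(5, 17, 23)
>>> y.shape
(23, 5, 3, 3)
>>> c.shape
(17, 3, 23, 3)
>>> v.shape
(3, 3)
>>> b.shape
(3, 5)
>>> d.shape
(23, 17, 5)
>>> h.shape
(23, 5, 3)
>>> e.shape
(23, 17, 3)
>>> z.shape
(5, 17, 3)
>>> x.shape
(3, 5)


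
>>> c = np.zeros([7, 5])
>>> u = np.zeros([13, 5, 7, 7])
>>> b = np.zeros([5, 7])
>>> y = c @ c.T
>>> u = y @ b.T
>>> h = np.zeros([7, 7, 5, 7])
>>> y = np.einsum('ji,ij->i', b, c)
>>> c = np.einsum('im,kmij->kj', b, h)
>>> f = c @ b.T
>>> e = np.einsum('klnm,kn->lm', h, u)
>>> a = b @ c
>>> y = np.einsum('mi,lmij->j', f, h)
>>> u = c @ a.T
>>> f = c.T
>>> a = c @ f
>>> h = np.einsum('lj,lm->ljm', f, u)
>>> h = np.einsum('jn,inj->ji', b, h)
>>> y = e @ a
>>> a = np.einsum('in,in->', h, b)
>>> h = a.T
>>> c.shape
(7, 7)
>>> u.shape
(7, 5)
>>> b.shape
(5, 7)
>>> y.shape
(7, 7)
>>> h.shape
()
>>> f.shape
(7, 7)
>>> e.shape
(7, 7)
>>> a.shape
()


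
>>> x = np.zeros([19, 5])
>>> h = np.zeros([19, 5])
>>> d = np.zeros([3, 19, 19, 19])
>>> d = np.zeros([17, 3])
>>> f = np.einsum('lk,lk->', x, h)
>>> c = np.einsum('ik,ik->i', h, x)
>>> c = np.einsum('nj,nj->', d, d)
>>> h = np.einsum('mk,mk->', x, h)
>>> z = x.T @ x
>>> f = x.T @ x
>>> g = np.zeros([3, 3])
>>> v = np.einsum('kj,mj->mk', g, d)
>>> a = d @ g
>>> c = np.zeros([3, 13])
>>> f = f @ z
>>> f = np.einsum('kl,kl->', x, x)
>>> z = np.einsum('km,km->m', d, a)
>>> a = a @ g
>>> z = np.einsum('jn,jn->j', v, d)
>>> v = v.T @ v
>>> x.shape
(19, 5)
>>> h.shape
()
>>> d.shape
(17, 3)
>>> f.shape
()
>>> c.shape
(3, 13)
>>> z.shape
(17,)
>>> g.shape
(3, 3)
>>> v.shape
(3, 3)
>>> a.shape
(17, 3)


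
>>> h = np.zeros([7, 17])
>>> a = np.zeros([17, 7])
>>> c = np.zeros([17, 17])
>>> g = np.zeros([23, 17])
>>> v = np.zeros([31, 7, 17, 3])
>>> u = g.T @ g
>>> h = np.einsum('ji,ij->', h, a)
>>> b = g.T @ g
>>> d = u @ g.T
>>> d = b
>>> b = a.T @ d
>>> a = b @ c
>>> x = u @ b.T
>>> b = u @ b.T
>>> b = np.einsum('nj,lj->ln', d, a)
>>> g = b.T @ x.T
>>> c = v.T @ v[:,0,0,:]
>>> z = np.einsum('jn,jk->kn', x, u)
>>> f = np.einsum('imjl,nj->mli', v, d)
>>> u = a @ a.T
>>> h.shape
()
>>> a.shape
(7, 17)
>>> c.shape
(3, 17, 7, 3)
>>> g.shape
(17, 17)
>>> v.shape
(31, 7, 17, 3)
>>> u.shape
(7, 7)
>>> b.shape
(7, 17)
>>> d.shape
(17, 17)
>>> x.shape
(17, 7)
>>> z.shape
(17, 7)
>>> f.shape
(7, 3, 31)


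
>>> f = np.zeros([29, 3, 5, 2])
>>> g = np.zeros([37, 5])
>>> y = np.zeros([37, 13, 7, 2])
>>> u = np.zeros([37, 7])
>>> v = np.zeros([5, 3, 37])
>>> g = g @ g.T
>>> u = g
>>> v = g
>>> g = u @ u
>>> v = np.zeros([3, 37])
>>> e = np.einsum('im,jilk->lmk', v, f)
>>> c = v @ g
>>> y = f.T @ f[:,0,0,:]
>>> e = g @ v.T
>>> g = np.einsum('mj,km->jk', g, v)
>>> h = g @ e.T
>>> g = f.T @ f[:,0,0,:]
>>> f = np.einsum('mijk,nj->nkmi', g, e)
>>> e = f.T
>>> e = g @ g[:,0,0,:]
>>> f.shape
(37, 2, 2, 5)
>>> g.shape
(2, 5, 3, 2)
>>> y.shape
(2, 5, 3, 2)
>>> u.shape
(37, 37)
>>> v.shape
(3, 37)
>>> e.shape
(2, 5, 3, 2)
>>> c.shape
(3, 37)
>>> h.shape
(37, 37)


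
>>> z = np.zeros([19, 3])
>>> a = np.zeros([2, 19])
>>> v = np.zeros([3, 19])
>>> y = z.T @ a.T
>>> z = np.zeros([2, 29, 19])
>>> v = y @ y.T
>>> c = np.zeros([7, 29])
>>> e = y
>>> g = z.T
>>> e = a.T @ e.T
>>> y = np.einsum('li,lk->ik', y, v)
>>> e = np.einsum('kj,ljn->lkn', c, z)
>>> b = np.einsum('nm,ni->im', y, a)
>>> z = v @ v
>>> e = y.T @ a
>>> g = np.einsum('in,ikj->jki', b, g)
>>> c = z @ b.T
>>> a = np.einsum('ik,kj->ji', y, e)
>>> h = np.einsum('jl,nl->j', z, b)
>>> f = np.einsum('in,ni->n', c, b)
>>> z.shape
(3, 3)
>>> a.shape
(19, 2)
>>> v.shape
(3, 3)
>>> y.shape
(2, 3)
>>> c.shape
(3, 19)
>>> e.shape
(3, 19)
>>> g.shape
(2, 29, 19)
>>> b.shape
(19, 3)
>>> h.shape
(3,)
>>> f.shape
(19,)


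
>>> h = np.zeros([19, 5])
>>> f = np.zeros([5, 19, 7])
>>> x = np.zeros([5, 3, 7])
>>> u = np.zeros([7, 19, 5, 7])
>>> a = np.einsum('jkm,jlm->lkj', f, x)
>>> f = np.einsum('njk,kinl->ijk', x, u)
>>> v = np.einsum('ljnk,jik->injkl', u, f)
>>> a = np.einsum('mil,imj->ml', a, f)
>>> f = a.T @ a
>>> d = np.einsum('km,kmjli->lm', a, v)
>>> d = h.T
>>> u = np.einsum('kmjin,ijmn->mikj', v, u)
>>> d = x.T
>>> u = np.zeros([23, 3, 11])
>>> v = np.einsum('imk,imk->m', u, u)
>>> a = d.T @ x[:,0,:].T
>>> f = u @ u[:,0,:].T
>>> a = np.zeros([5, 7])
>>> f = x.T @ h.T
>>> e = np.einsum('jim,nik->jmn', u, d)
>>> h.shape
(19, 5)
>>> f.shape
(7, 3, 19)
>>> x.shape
(5, 3, 7)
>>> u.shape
(23, 3, 11)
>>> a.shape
(5, 7)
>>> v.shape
(3,)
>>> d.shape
(7, 3, 5)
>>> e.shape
(23, 11, 7)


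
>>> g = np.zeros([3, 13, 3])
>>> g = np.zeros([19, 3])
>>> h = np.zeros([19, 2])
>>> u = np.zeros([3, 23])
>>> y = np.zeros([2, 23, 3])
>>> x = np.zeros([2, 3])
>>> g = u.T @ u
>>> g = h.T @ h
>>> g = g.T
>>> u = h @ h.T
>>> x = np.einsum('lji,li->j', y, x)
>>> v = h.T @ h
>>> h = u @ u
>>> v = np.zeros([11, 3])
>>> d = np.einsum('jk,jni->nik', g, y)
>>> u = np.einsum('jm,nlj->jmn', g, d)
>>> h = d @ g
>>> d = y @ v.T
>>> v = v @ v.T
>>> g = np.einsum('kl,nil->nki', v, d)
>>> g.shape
(2, 11, 23)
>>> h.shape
(23, 3, 2)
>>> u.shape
(2, 2, 23)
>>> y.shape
(2, 23, 3)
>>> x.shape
(23,)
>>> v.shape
(11, 11)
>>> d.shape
(2, 23, 11)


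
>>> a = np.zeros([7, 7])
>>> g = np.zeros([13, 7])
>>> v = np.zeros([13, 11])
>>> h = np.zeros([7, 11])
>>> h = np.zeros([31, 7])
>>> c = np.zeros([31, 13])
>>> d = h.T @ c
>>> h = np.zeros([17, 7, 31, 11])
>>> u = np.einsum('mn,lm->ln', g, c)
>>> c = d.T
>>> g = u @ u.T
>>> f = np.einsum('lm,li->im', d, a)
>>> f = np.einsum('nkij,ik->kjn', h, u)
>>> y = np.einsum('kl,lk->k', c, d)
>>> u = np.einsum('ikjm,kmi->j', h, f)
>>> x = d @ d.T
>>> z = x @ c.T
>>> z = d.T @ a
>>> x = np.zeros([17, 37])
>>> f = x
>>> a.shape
(7, 7)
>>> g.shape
(31, 31)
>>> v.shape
(13, 11)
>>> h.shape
(17, 7, 31, 11)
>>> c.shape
(13, 7)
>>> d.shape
(7, 13)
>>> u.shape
(31,)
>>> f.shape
(17, 37)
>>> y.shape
(13,)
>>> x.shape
(17, 37)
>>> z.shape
(13, 7)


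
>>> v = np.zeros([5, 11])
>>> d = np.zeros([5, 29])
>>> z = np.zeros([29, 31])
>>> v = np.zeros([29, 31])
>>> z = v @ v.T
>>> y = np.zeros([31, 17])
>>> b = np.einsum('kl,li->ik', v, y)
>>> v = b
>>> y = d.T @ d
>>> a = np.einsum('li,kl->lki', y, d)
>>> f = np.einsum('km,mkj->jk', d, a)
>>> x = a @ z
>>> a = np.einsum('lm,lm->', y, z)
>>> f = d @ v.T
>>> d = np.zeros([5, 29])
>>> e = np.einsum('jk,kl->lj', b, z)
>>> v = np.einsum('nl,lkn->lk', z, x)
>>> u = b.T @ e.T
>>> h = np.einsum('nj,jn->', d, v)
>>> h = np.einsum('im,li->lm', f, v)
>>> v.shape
(29, 5)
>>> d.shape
(5, 29)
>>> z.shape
(29, 29)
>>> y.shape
(29, 29)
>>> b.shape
(17, 29)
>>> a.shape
()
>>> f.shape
(5, 17)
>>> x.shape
(29, 5, 29)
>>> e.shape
(29, 17)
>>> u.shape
(29, 29)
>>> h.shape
(29, 17)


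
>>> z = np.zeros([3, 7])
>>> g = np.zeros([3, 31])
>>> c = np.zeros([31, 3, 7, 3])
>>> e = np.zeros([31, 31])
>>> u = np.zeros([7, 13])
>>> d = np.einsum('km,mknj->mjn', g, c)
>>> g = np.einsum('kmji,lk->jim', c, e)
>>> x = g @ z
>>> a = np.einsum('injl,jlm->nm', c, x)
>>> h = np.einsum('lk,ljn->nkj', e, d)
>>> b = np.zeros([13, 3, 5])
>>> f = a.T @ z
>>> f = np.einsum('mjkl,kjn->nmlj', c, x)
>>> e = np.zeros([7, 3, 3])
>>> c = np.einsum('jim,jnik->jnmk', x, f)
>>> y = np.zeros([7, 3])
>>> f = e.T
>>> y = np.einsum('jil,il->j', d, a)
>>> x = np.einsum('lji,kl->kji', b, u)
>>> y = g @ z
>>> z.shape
(3, 7)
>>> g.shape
(7, 3, 3)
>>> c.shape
(7, 31, 7, 3)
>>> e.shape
(7, 3, 3)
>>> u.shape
(7, 13)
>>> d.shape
(31, 3, 7)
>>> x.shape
(7, 3, 5)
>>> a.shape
(3, 7)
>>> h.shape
(7, 31, 3)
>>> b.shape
(13, 3, 5)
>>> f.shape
(3, 3, 7)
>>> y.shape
(7, 3, 7)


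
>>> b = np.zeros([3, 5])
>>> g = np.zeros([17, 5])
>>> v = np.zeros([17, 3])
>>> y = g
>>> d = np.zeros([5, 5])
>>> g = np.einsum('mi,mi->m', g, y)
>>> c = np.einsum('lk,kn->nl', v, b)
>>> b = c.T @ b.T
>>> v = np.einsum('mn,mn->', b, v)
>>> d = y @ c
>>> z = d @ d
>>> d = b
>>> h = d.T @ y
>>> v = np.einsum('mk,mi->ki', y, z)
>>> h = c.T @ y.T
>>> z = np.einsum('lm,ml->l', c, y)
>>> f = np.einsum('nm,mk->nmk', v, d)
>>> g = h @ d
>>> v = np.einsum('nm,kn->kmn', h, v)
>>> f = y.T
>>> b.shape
(17, 3)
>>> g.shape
(17, 3)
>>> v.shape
(5, 17, 17)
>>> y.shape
(17, 5)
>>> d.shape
(17, 3)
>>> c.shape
(5, 17)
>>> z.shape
(5,)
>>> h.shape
(17, 17)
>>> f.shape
(5, 17)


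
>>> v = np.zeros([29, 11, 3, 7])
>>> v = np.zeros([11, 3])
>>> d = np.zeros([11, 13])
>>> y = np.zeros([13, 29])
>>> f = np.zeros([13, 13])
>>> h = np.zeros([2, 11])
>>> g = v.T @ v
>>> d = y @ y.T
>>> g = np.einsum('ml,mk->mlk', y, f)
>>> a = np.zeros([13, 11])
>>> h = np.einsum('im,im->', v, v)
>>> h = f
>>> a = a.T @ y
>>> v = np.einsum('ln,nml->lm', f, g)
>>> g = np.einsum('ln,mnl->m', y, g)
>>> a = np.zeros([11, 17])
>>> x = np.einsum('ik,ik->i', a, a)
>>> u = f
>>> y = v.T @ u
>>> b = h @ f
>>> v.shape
(13, 29)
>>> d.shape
(13, 13)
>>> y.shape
(29, 13)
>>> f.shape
(13, 13)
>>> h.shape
(13, 13)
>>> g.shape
(13,)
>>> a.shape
(11, 17)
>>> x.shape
(11,)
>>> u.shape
(13, 13)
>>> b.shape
(13, 13)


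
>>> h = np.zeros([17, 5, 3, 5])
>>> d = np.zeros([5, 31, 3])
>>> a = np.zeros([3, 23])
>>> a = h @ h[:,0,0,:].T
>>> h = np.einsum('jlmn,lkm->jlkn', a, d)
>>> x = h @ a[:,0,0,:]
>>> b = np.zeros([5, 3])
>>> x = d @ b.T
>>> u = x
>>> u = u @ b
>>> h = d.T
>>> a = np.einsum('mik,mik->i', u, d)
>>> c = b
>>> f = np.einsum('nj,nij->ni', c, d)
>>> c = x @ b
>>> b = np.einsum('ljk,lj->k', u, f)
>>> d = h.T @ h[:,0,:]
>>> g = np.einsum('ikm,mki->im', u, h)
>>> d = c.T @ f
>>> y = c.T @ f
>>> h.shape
(3, 31, 5)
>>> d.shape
(3, 31, 31)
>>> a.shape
(31,)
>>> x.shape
(5, 31, 5)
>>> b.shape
(3,)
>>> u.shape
(5, 31, 3)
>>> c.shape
(5, 31, 3)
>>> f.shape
(5, 31)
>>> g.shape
(5, 3)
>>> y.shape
(3, 31, 31)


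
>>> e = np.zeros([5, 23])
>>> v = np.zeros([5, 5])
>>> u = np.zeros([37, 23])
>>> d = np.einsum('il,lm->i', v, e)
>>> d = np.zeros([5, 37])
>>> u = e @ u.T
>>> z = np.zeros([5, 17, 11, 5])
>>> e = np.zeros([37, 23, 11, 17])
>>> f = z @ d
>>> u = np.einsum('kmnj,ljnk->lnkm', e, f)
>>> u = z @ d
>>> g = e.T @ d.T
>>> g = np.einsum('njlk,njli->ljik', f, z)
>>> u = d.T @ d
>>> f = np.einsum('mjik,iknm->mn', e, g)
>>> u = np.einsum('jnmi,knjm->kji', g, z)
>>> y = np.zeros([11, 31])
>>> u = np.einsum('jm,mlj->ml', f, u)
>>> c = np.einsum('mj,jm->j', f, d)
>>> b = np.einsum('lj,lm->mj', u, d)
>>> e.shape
(37, 23, 11, 17)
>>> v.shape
(5, 5)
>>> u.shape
(5, 11)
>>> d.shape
(5, 37)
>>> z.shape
(5, 17, 11, 5)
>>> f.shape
(37, 5)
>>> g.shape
(11, 17, 5, 37)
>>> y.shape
(11, 31)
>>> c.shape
(5,)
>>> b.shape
(37, 11)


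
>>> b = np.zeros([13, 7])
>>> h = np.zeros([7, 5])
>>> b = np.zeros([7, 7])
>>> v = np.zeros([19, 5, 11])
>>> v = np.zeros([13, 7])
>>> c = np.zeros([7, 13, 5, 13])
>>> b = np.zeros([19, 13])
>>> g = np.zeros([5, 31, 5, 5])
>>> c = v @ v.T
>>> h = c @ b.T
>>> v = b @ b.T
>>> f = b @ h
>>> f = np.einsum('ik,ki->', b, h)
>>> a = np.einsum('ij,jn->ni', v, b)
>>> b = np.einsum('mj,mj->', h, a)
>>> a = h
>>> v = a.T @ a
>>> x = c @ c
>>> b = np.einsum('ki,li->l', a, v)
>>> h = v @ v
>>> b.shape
(19,)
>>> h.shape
(19, 19)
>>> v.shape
(19, 19)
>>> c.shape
(13, 13)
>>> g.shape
(5, 31, 5, 5)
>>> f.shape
()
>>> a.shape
(13, 19)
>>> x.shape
(13, 13)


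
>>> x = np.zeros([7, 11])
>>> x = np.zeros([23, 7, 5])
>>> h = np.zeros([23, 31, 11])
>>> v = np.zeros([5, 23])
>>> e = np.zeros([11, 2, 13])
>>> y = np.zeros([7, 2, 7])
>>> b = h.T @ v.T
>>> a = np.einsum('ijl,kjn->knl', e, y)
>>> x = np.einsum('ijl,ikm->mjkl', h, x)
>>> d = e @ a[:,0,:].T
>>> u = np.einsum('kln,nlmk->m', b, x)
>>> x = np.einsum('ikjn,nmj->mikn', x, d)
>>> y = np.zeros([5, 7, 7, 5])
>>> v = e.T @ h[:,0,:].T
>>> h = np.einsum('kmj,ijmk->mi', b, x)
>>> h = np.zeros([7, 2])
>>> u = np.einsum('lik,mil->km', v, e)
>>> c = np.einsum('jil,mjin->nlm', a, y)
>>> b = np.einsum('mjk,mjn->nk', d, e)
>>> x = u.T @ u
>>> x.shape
(11, 11)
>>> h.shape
(7, 2)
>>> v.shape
(13, 2, 23)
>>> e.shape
(11, 2, 13)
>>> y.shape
(5, 7, 7, 5)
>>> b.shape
(13, 7)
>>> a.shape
(7, 7, 13)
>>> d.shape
(11, 2, 7)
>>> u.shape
(23, 11)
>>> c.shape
(5, 13, 5)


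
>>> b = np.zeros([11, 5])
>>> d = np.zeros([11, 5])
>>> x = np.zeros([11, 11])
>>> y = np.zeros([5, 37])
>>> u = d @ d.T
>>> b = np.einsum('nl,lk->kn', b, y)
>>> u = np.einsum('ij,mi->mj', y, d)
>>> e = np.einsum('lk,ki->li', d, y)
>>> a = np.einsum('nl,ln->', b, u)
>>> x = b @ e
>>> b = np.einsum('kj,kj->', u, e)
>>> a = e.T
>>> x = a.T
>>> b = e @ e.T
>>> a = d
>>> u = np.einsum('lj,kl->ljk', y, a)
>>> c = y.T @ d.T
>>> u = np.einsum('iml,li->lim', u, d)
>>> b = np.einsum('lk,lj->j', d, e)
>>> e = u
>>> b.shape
(37,)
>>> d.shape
(11, 5)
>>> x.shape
(11, 37)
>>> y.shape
(5, 37)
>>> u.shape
(11, 5, 37)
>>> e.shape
(11, 5, 37)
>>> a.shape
(11, 5)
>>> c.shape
(37, 11)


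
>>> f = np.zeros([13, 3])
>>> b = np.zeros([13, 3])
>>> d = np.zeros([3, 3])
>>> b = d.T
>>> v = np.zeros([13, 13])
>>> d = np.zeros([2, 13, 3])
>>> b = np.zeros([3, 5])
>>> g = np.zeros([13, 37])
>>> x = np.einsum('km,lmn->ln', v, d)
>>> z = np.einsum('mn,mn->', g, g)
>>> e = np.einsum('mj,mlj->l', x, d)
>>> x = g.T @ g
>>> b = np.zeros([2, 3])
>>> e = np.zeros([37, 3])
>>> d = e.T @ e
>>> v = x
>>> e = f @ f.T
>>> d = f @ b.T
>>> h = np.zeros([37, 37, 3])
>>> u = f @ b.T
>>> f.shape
(13, 3)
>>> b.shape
(2, 3)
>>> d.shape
(13, 2)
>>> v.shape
(37, 37)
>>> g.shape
(13, 37)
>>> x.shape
(37, 37)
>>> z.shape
()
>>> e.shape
(13, 13)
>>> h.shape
(37, 37, 3)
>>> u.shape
(13, 2)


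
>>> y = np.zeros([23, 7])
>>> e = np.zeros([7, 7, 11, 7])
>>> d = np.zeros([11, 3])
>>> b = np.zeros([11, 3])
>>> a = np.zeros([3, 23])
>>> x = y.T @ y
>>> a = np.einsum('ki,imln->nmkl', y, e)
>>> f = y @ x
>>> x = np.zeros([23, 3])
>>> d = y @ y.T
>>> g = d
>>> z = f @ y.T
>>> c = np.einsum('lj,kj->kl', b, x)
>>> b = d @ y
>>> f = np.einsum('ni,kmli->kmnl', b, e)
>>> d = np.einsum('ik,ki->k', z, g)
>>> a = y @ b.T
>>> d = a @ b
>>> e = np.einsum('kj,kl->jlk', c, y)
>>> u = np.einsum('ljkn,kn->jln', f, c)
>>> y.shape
(23, 7)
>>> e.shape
(11, 7, 23)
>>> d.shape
(23, 7)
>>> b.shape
(23, 7)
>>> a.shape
(23, 23)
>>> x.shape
(23, 3)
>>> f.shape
(7, 7, 23, 11)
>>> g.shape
(23, 23)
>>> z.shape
(23, 23)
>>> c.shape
(23, 11)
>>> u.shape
(7, 7, 11)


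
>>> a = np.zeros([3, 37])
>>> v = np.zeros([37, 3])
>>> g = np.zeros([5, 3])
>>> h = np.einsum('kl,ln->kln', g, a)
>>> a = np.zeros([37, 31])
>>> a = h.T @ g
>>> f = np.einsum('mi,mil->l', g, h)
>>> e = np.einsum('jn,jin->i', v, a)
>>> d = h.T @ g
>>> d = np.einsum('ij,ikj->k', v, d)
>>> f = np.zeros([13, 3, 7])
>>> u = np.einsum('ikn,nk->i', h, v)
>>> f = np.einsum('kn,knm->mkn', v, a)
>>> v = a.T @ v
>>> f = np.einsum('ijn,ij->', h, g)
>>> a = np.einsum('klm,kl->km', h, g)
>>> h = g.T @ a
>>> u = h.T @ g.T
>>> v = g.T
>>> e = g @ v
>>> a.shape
(5, 37)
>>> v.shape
(3, 5)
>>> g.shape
(5, 3)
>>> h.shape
(3, 37)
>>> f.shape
()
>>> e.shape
(5, 5)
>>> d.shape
(3,)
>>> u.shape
(37, 5)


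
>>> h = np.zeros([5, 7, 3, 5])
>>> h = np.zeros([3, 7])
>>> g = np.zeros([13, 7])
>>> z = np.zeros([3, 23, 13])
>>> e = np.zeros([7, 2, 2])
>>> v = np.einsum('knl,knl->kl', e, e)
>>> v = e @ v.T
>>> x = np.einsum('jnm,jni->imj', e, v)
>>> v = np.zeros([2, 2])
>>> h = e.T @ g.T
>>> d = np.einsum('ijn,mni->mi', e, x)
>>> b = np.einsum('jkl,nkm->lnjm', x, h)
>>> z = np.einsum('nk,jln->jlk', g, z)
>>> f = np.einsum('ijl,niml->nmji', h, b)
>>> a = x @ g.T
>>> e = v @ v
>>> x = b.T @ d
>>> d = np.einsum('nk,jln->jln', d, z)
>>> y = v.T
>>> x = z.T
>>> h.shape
(2, 2, 13)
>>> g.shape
(13, 7)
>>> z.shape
(3, 23, 7)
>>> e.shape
(2, 2)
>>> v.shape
(2, 2)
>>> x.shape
(7, 23, 3)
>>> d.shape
(3, 23, 7)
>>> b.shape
(7, 2, 7, 13)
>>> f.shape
(7, 7, 2, 2)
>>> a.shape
(7, 2, 13)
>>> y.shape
(2, 2)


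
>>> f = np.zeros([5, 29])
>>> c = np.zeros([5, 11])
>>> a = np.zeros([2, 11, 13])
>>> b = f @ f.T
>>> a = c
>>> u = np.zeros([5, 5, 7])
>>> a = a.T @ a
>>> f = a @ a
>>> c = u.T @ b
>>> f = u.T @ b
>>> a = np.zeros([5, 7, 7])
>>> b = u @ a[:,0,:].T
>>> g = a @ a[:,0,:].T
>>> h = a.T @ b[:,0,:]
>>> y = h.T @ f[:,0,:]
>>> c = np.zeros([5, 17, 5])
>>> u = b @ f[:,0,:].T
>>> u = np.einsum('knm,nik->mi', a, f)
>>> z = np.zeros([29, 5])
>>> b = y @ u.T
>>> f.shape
(7, 5, 5)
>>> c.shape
(5, 17, 5)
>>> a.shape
(5, 7, 7)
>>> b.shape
(5, 7, 7)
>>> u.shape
(7, 5)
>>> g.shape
(5, 7, 5)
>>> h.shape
(7, 7, 5)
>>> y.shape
(5, 7, 5)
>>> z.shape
(29, 5)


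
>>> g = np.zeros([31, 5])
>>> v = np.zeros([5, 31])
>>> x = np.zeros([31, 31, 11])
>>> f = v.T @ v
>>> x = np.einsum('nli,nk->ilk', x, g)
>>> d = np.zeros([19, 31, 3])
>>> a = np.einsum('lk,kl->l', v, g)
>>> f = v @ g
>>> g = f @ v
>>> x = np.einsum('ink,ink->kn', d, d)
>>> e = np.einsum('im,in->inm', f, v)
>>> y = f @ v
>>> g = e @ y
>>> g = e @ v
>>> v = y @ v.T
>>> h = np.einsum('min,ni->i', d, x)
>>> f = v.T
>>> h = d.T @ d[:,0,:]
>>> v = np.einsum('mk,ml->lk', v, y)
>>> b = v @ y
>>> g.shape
(5, 31, 31)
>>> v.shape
(31, 5)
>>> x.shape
(3, 31)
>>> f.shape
(5, 5)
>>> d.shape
(19, 31, 3)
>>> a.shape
(5,)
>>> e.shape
(5, 31, 5)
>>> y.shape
(5, 31)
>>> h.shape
(3, 31, 3)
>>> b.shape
(31, 31)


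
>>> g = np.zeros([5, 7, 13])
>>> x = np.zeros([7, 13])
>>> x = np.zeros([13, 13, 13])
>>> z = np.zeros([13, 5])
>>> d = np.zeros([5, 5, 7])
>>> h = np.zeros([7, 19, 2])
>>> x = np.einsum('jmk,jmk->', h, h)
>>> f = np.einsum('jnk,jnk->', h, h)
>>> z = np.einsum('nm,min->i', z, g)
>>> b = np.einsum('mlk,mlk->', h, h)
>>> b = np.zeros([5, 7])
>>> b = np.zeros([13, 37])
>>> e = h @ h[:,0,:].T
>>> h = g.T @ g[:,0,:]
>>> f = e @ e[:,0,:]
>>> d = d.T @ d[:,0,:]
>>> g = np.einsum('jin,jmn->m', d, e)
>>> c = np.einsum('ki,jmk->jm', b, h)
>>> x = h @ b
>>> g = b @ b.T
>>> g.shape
(13, 13)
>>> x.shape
(13, 7, 37)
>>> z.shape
(7,)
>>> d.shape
(7, 5, 7)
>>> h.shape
(13, 7, 13)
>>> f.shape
(7, 19, 7)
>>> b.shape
(13, 37)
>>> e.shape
(7, 19, 7)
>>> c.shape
(13, 7)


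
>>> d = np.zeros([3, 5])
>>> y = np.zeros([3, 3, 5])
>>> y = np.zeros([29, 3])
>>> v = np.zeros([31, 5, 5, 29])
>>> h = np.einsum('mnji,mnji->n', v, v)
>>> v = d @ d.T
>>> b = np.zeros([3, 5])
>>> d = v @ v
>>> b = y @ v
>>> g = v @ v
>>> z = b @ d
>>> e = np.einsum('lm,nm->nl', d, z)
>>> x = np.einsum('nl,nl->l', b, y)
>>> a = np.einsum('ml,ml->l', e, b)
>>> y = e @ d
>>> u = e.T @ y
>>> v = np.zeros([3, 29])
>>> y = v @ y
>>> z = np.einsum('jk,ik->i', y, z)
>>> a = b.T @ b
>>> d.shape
(3, 3)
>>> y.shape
(3, 3)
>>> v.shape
(3, 29)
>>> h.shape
(5,)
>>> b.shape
(29, 3)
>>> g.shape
(3, 3)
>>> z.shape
(29,)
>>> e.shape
(29, 3)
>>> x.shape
(3,)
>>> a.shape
(3, 3)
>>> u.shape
(3, 3)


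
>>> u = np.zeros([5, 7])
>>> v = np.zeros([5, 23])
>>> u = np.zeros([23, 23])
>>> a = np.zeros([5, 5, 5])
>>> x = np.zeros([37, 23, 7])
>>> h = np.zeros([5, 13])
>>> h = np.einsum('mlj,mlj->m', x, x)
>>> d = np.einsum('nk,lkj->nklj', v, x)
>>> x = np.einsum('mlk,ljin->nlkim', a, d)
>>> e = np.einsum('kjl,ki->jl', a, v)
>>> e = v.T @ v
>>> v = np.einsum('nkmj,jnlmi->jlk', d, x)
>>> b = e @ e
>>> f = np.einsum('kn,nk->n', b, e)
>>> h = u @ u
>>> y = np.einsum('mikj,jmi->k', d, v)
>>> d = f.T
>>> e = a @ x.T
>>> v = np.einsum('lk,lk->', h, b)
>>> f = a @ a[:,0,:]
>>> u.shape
(23, 23)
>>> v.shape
()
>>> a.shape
(5, 5, 5)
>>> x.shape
(7, 5, 5, 37, 5)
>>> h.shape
(23, 23)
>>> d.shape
(23,)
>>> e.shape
(5, 37, 5, 5, 7)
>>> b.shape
(23, 23)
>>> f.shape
(5, 5, 5)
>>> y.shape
(37,)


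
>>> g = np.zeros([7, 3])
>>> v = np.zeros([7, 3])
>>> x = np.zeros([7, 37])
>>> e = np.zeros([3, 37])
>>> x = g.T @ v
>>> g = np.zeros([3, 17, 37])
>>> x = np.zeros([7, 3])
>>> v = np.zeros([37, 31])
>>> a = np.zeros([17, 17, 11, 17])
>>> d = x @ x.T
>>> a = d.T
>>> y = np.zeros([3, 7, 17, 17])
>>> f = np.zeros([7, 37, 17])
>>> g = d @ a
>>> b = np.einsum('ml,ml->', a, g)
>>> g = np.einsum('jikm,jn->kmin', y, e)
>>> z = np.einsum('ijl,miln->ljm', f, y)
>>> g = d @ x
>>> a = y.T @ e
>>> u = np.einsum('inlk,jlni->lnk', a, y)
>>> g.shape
(7, 3)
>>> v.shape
(37, 31)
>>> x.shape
(7, 3)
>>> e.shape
(3, 37)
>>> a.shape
(17, 17, 7, 37)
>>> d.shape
(7, 7)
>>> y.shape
(3, 7, 17, 17)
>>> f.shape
(7, 37, 17)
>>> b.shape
()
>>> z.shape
(17, 37, 3)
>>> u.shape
(7, 17, 37)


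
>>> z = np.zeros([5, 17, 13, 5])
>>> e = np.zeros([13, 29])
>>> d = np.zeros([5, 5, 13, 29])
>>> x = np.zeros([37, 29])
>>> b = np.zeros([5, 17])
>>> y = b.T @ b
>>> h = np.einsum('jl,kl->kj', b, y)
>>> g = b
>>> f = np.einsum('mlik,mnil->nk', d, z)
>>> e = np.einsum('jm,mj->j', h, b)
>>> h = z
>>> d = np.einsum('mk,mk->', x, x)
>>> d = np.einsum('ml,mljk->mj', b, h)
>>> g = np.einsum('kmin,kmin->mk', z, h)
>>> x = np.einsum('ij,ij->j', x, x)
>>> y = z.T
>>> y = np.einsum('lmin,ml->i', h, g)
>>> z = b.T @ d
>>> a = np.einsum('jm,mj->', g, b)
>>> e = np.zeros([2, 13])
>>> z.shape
(17, 13)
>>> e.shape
(2, 13)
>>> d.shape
(5, 13)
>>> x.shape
(29,)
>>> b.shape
(5, 17)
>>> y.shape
(13,)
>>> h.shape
(5, 17, 13, 5)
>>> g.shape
(17, 5)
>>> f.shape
(17, 29)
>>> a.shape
()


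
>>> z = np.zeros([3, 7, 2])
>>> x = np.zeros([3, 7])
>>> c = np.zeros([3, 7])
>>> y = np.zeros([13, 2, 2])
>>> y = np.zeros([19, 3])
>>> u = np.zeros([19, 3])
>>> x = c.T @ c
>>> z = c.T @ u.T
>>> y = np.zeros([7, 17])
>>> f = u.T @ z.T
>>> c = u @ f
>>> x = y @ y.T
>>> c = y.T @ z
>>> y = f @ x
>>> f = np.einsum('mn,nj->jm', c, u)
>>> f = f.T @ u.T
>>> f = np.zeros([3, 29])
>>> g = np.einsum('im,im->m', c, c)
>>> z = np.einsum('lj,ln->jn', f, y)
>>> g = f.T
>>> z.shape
(29, 7)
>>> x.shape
(7, 7)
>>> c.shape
(17, 19)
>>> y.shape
(3, 7)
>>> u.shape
(19, 3)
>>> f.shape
(3, 29)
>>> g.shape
(29, 3)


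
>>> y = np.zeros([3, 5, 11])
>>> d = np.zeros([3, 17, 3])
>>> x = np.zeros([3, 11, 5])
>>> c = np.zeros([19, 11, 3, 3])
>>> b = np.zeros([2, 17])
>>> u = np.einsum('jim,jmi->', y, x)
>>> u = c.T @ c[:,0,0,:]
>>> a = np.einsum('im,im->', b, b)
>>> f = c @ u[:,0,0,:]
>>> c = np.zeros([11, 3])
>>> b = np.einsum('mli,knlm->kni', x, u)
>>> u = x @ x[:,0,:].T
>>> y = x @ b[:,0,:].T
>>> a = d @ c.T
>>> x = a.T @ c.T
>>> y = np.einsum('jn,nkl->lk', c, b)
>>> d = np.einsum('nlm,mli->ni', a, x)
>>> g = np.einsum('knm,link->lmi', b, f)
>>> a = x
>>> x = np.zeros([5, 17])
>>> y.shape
(5, 3)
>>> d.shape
(3, 11)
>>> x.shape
(5, 17)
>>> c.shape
(11, 3)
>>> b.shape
(3, 3, 5)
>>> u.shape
(3, 11, 3)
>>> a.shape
(11, 17, 11)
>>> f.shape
(19, 11, 3, 3)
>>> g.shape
(19, 5, 11)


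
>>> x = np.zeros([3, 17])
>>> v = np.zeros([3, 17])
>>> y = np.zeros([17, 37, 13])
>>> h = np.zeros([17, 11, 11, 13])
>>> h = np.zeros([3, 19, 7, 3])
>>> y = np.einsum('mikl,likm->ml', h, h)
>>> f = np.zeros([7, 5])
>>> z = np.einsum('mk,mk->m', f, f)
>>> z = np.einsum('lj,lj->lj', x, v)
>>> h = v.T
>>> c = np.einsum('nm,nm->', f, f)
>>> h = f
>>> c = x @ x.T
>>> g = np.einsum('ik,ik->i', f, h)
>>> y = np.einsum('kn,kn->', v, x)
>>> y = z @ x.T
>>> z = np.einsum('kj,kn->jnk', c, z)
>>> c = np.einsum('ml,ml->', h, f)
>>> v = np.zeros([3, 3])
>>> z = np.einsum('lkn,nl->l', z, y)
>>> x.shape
(3, 17)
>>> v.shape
(3, 3)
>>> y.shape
(3, 3)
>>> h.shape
(7, 5)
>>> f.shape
(7, 5)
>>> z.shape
(3,)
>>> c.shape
()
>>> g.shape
(7,)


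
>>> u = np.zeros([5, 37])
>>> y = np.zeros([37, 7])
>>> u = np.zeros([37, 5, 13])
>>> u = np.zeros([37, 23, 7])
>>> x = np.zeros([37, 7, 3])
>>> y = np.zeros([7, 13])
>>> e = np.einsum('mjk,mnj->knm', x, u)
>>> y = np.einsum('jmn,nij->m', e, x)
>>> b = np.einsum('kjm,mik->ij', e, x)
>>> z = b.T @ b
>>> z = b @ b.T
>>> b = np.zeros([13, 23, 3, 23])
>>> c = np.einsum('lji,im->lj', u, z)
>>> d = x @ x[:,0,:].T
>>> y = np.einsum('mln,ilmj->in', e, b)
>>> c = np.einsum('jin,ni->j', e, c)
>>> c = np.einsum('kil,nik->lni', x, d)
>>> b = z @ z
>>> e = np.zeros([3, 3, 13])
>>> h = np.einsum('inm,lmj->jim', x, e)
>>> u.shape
(37, 23, 7)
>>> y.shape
(13, 37)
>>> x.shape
(37, 7, 3)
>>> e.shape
(3, 3, 13)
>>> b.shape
(7, 7)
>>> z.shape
(7, 7)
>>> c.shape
(3, 37, 7)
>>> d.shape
(37, 7, 37)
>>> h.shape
(13, 37, 3)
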